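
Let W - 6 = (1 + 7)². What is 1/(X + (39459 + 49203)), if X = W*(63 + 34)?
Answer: 1/95452 ≈ 1.0476e-5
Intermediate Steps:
W = 70 (W = 6 + (1 + 7)² = 6 + 8² = 6 + 64 = 70)
X = 6790 (X = 70*(63 + 34) = 70*97 = 6790)
1/(X + (39459 + 49203)) = 1/(6790 + (39459 + 49203)) = 1/(6790 + 88662) = 1/95452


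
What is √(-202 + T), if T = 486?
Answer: 2*√71 ≈ 16.852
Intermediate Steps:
√(-202 + T) = √(-202 + 486) = √284 = 2*√71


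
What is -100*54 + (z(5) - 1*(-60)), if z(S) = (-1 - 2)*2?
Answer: -5346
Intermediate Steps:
z(S) = -6 (z(S) = -3*2 = -6)
-100*54 + (z(5) - 1*(-60)) = -100*54 + (-6 - 1*(-60)) = -5400 + (-6 + 60) = -5400 + 54 = -5346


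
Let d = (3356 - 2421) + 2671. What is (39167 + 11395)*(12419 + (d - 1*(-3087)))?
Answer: 966340944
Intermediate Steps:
d = 3606 (d = 935 + 2671 = 3606)
(39167 + 11395)*(12419 + (d - 1*(-3087))) = (39167 + 11395)*(12419 + (3606 - 1*(-3087))) = 50562*(12419 + (3606 + 3087)) = 50562*(12419 + 6693) = 50562*19112 = 966340944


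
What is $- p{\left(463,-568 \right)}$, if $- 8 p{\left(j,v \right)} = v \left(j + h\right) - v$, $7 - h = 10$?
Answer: $-32589$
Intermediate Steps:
$h = -3$ ($h = 7 - 10 = -3$)
$p{\left(j,v \right)} = \frac{v}{8} - \frac{v \left(-3 + j\right)}{8}$ ($p{\left(j,v \right)} = - \frac{v \left(j - 3\right) - v}{8} = - \frac{v \left(-3 + j\right) - v}{8} = - \frac{- v + v \left(-3 + j\right)}{8} = \frac{v}{8} - \frac{v \left(-3 + j\right)}{8}$)
$- p{\left(463,-568 \right)} = - \frac{\left(-568\right) \left(4 - 463\right)}{8} = - \frac{\left(-568\right) \left(-459\right)}{8} = \left(-1\right) 32589 = -32589$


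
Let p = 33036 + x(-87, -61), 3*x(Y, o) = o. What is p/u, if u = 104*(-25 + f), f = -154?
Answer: -7619/4296 ≈ -1.7735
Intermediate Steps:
x(Y, o) = o/3
u = -18616 (u = 104*(-25 - 154) = 104*(-179) = -18616)
p = 99047/3 (p = 33036 + (⅓)*(-61) = 33036 - 61/3 = 99047/3 ≈ 33016.)
p/u = (99047/3)/(-18616) = (99047/3)*(-1/18616) = -7619/4296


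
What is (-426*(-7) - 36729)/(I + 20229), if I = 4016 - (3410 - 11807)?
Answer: -33747/32642 ≈ -1.0339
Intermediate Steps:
I = 12413 (I = 4016 - 1*(-8397) = 4016 + 8397 = 12413)
(-426*(-7) - 36729)/(I + 20229) = (-426*(-7) - 36729)/(12413 + 20229) = (2982 - 36729)/32642 = -33747*1/32642 = -33747/32642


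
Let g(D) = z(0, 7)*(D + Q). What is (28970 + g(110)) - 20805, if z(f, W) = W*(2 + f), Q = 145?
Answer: 11735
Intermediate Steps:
g(D) = 2030 + 14*D (g(D) = (7*(2 + 0))*(D + 145) = (7*2)*(145 + D) = 14*(145 + D) = 2030 + 14*D)
(28970 + g(110)) - 20805 = (28970 + (2030 + 14*110)) - 20805 = (28970 + (2030 + 1540)) - 20805 = (28970 + 3570) - 20805 = 32540 - 20805 = 11735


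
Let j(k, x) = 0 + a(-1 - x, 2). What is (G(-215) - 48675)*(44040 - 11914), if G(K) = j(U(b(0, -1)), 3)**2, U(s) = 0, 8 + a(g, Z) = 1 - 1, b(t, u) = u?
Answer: -1561676986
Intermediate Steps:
a(g, Z) = -8 (a(g, Z) = -8 + (1 - 1) = -8 + 0 = -8)
j(k, x) = -8 (j(k, x) = 0 - 8 = -8)
G(K) = 64 (G(K) = (-8)**2 = 64)
(G(-215) - 48675)*(44040 - 11914) = (64 - 48675)*(44040 - 11914) = -48611*32126 = -1561676986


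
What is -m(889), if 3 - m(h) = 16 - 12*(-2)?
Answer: 37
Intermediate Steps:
m(h) = -37 (m(h) = 3 - (16 - 12*(-2)) = 3 - (16 + 24) = 3 - 1*40 = 3 - 40 = -37)
-m(889) = -1*(-37) = 37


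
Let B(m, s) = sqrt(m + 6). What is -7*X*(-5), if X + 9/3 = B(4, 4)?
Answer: -105 + 35*sqrt(10) ≈ 5.6797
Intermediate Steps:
B(m, s) = sqrt(6 + m)
X = -3 + sqrt(10) (X = -3 + sqrt(6 + 4) = -3 + sqrt(10) ≈ 0.16228)
-7*X*(-5) = -7*(-3 + sqrt(10))*(-5) = (21 - 7*sqrt(10))*(-5) = -105 + 35*sqrt(10)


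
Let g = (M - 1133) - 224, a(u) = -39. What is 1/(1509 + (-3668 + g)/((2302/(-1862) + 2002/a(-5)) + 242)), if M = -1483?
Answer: 529079/780203367 ≈ 0.00067813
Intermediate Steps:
g = -2840 (g = (-1483 - 1133) - 224 = -2616 - 224 = -2840)
1/(1509 + (-3668 + g)/((2302/(-1862) + 2002/a(-5)) + 242)) = 1/(1509 + (-3668 - 2840)/((2302/(-1862) + 2002/(-39)) + 242)) = 1/(1509 - 6508/((2302*(-1/1862) + 2002*(-1/39)) + 242)) = 1/(1509 - 6508/((-1151/931 - 154/3) + 242)) = 1/(1509 - 6508/(-146827/2793 + 242)) = 1/(1509 - 6508/529079/2793) = 1/(1509 - 6508*2793/529079) = 1/(1509 - 18176844/529079) = 1/(780203367/529079) = 529079/780203367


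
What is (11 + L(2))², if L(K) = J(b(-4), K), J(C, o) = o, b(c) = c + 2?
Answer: 169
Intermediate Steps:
b(c) = 2 + c
L(K) = K
(11 + L(2))² = (11 + 2)² = 13² = 169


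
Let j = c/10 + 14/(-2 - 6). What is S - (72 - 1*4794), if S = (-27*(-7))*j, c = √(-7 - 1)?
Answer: 17565/4 + 189*I*√2/5 ≈ 4391.3 + 53.457*I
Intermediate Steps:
c = 2*I*√2 (c = √(-8) = 2*I*√2 ≈ 2.8284*I)
j = -7/4 + I*√2/5 (j = (2*I*√2)/10 + 14/(-2 - 6) = (2*I*√2)*(⅒) + 14/(-8) = I*√2/5 + 14*(-⅛) = I*√2/5 - 7/4 = -7/4 + I*√2/5 ≈ -1.75 + 0.28284*I)
S = -1323/4 + 189*I*√2/5 (S = (-27*(-7))*(-7/4 + I*√2/5) = 189*(-7/4 + I*√2/5) = -1323/4 + 189*I*√2/5 ≈ -330.75 + 53.457*I)
S - (72 - 1*4794) = (-1323/4 + 189*I*√2/5) - (72 - 1*4794) = (-1323/4 + 189*I*√2/5) - (72 - 4794) = (-1323/4 + 189*I*√2/5) - 1*(-4722) = (-1323/4 + 189*I*√2/5) + 4722 = 17565/4 + 189*I*√2/5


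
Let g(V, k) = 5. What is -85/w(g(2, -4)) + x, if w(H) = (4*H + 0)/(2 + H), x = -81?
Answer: -443/4 ≈ -110.75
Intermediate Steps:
w(H) = 4*H/(2 + H) (w(H) = (4*H)/(2 + H) = 4*H/(2 + H))
-85/w(g(2, -4)) + x = -85/(4*5/(2 + 5)) - 81 = -85/(4*5/7) - 81 = -85/(4*5*(⅐)) - 81 = -85/20/7 - 81 = -85*7/20 - 81 = -119/4 - 81 = -443/4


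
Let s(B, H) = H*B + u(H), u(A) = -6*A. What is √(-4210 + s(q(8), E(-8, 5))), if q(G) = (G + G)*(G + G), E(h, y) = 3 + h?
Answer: 2*I*√1365 ≈ 73.892*I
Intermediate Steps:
q(G) = 4*G² (q(G) = (2*G)*(2*G) = 4*G²)
s(B, H) = -6*H + B*H (s(B, H) = H*B - 6*H = B*H - 6*H = -6*H + B*H)
√(-4210 + s(q(8), E(-8, 5))) = √(-4210 + (3 - 8)*(-6 + 4*8²)) = √(-4210 - 5*(-6 + 4*64)) = √(-4210 - 5*(-6 + 256)) = √(-4210 - 5*250) = √(-4210 - 1250) = √(-5460) = 2*I*√1365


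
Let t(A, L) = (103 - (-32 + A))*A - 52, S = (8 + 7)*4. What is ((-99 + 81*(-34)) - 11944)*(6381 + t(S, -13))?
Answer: -160236713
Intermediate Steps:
S = 60 (S = 15*4 = 60)
t(A, L) = -52 + A*(135 - A) (t(A, L) = (103 + (32 - A))*A - 52 = (135 - A)*A - 52 = A*(135 - A) - 52 = -52 + A*(135 - A))
((-99 + 81*(-34)) - 11944)*(6381 + t(S, -13)) = ((-99 + 81*(-34)) - 11944)*(6381 + (-52 - 1*60² + 135*60)) = ((-99 - 2754) - 11944)*(6381 + (-52 - 1*3600 + 8100)) = (-2853 - 11944)*(6381 + (-52 - 3600 + 8100)) = -14797*(6381 + 4448) = -14797*10829 = -160236713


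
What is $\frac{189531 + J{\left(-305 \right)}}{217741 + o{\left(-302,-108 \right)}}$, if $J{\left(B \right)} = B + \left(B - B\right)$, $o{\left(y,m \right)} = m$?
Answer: $\frac{189226}{217633} \approx 0.86947$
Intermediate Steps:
$J{\left(B \right)} = B$ ($J{\left(B \right)} = B + 0 = B$)
$\frac{189531 + J{\left(-305 \right)}}{217741 + o{\left(-302,-108 \right)}} = \frac{189531 - 305}{217741 - 108} = \frac{189226}{217633}$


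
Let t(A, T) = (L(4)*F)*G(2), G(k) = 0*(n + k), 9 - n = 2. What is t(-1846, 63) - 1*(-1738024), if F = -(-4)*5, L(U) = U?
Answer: 1738024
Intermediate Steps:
n = 7 (n = 9 - 1*2 = 9 - 2 = 7)
G(k) = 0 (G(k) = 0*(7 + k) = 0)
F = 20 (F = -2*(-10) = 20)
t(A, T) = 0 (t(A, T) = (4*20)*0 = 80*0 = 0)
t(-1846, 63) - 1*(-1738024) = 0 - 1*(-1738024) = 0 + 1738024 = 1738024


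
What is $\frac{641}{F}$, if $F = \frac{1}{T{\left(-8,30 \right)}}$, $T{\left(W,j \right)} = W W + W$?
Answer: $35896$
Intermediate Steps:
$T{\left(W,j \right)} = W + W^{2}$ ($T{\left(W,j \right)} = W^{2} + W = W + W^{2}$)
$F = \frac{1}{56}$ ($F = \frac{1}{\left(-8\right) \left(1 - 8\right)} = \frac{1}{\left(-8\right) \left(-7\right)} = \frac{1}{56} \approx 0.017857$)
$\frac{641}{F} = 641 \frac{1}{\frac{1}{56}} = 641 \cdot 56 = 35896$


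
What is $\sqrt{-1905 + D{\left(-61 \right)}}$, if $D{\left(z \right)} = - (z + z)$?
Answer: $i \sqrt{1783} \approx 42.226 i$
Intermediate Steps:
$D{\left(z \right)} = - 2 z$
$\sqrt{-1905 + D{\left(-61 \right)}} = \sqrt{-1905 - -122} = \sqrt{-1905 + 122} = \sqrt{-1783} = i \sqrt{1783}$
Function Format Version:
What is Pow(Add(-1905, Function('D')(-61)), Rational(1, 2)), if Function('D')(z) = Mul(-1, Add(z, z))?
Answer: Mul(I, Pow(1783, Rational(1, 2))) ≈ Mul(42.226, I)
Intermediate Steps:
Function('D')(z) = Mul(-2, z) (Function('D')(z) = Mul(-1, Mul(2, z)) = Mul(-2, z))
Pow(Add(-1905, Function('D')(-61)), Rational(1, 2)) = Pow(Add(-1905, Mul(-2, -61)), Rational(1, 2)) = Pow(Add(-1905, 122), Rational(1, 2)) = Pow(-1783, Rational(1, 2)) = Mul(I, Pow(1783, Rational(1, 2)))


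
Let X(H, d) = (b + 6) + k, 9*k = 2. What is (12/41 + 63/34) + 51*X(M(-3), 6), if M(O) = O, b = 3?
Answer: 1975907/4182 ≈ 472.48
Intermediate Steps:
k = 2/9 (k = (1/9)*2 = 2/9 ≈ 0.22222)
X(H, d) = 83/9 (X(H, d) = (3 + 6) + 2/9 = 9 + 2/9 = 83/9)
(12/41 + 63/34) + 51*X(M(-3), 6) = (12/41 + 63/34) + 51*(83/9) = (12*(1/41) + 63*(1/34)) + 1411/3 = (12/41 + 63/34) + 1411/3 = 2991/1394 + 1411/3 = 1975907/4182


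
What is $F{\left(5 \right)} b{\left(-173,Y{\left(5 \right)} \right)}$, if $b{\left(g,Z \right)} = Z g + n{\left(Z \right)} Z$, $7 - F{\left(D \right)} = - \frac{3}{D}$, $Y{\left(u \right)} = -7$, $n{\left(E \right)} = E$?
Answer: $9576$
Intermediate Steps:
$F{\left(D \right)} = 7 + \frac{3}{D}$ ($F{\left(D \right)} = 7 - - \frac{3}{D} = 7 + \frac{3}{D}$)
$b{\left(g,Z \right)} = Z^{2} + Z g$ ($b{\left(g,Z \right)} = Z g + Z Z = Z g + Z^{2} = Z^{2} + Z g$)
$F{\left(5 \right)} b{\left(-173,Y{\left(5 \right)} \right)} = \left(7 + \frac{3}{5}\right) \left(- 7 \left(-7 - 173\right)\right) = \left(7 + 3 \cdot \frac{1}{5}\right) \left(\left(-7\right) \left(-180\right)\right) = \left(7 + \frac{3}{5}\right) 1260 = \frac{38}{5} \cdot 1260 = 9576$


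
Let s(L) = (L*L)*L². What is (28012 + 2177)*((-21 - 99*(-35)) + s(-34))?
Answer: 40446618420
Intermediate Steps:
s(L) = L⁴ (s(L) = L²*L² = L⁴)
(28012 + 2177)*((-21 - 99*(-35)) + s(-34)) = (28012 + 2177)*((-21 - 99*(-35)) + (-34)⁴) = 30189*((-21 + 3465) + 1336336) = 30189*(3444 + 1336336) = 30189*1339780 = 40446618420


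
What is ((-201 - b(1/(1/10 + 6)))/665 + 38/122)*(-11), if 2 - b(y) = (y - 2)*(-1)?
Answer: -572/5795 ≈ -0.098706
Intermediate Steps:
b(y) = y (b(y) = 2 - (y - 2)*(-1) = 2 - (-2 + y)*(-1) = 2 - (2 - y) = 2 + (-2 + y) = y)
((-201 - b(1/(1/10 + 6)))/665 + 38/122)*(-11) = ((-201 - 1/(1/10 + 6))/665 + 38/122)*(-11) = ((-201 - 1/(1/10 + 6))*(1/665) + 38*(1/122))*(-11) = ((-201 - 1/61/10)*(1/665) + 19/61)*(-11) = ((-201 - 1*10/61)*(1/665) + 19/61)*(-11) = ((-201 - 10/61)*(1/665) + 19/61)*(-11) = (-12271/61*1/665 + 19/61)*(-11) = (-1753/5795 + 19/61)*(-11) = (52/5795)*(-11) = -572/5795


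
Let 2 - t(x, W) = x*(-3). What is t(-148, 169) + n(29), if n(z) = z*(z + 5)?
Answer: 544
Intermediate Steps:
t(x, W) = 2 + 3*x (t(x, W) = 2 - x*(-3) = 2 - (-3)*x = 2 + 3*x)
n(z) = z*(5 + z)
t(-148, 169) + n(29) = (2 + 3*(-148)) + 29*(5 + 29) = (2 - 444) + 29*34 = -442 + 986 = 544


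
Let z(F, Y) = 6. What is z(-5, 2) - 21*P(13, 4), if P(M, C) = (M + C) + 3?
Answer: -414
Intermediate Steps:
P(M, C) = 3 + C + M (P(M, C) = (C + M) + 3 = 3 + C + M)
z(-5, 2) - 21*P(13, 4) = 6 - 21*(3 + 4 + 13) = 6 - 21*20 = 6 - 420 = -414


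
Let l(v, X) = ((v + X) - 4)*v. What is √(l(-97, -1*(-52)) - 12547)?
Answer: 3*I*√866 ≈ 88.284*I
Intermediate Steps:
l(v, X) = v*(-4 + X + v) (l(v, X) = ((X + v) - 4)*v = (-4 + X + v)*v = v*(-4 + X + v))
√(l(-97, -1*(-52)) - 12547) = √(-97*(-4 - 1*(-52) - 97) - 12547) = √(-97*(-4 + 52 - 97) - 12547) = √(-97*(-49) - 12547) = √(4753 - 12547) = √(-7794) = 3*I*√866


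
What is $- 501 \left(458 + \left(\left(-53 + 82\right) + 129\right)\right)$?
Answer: $-308616$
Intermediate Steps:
$- 501 \left(458 + \left(\left(-53 + 82\right) + 129\right)\right) = - 501 \left(458 + \left(29 + 129\right)\right) = - 501 \left(458 + 158\right) = \left(-501\right) 616 = -308616$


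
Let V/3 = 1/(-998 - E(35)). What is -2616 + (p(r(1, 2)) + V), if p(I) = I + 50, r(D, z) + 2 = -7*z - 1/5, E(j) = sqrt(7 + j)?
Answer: -6429440176/2489905 + 3*sqrt(42)/995962 ≈ -2582.2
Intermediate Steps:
r(D, z) = -11/5 - 7*z (r(D, z) = -2 + (-7*z - 1/5) = -2 + (-1/5 - 7*z) = -11/5 - 7*z)
V = 3/(-998 - sqrt(42)) (V = 3/(-998 - sqrt(7 + 35)) = 3/(-998 - sqrt(42)) ≈ -0.0029866)
p(I) = 50 + I
-2616 + (p(r(1, 2)) + V) = -2616 + ((50 + (-11/5 - 7*2)) + (-1497/497981 + 3*sqrt(42)/995962)) = -2616 + ((50 + (-11/5 - 14)) + (-1497/497981 + 3*sqrt(42)/995962)) = -2616 + ((50 - 81/5) + (-1497/497981 + 3*sqrt(42)/995962)) = -2616 + (169/5 + (-1497/497981 + 3*sqrt(42)/995962)) = -2616 + (84151304/2489905 + 3*sqrt(42)/995962) = -6429440176/2489905 + 3*sqrt(42)/995962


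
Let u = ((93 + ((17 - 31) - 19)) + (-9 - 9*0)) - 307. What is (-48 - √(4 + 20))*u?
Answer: 12288 + 512*√6 ≈ 13542.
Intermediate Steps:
u = -256 (u = ((93 + (-14 - 19)) + (-9 + 0)) - 307 = ((93 - 33) - 9) - 307 = (60 - 9) - 307 = 51 - 307 = -256)
(-48 - √(4 + 20))*u = (-48 - √(4 + 20))*(-256) = (-48 - √24)*(-256) = (-48 - 2*√6)*(-256) = 12288 + 512*√6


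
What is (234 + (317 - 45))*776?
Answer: 392656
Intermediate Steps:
(234 + (317 - 45))*776 = (234 + 272)*776 = 506*776 = 392656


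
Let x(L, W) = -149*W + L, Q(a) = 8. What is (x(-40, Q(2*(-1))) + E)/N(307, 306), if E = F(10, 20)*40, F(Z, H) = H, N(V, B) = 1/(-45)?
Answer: 19440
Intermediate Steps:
N(V, B) = -1/45
x(L, W) = L - 149*W
E = 800 (E = 20*40 = 800)
(x(-40, Q(2*(-1))) + E)/N(307, 306) = ((-40 - 149*8) + 800)/(-1/45) = ((-40 - 1192) + 800)*(-45) = (-1232 + 800)*(-45) = -432*(-45) = 19440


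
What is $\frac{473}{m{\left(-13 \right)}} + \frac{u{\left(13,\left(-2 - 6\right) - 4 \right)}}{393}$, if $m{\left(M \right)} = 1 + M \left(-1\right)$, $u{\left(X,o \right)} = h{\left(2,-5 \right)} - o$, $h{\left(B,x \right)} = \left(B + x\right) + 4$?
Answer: $\frac{186071}{5502} \approx 33.819$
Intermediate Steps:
$h{\left(B,x \right)} = 4 + B + x$
$u{\left(X,o \right)} = 1 - o$ ($u{\left(X,o \right)} = \left(4 + 2 - 5\right) - o = 1 - o$)
$m{\left(M \right)} = 1 - M$
$\frac{473}{m{\left(-13 \right)}} + \frac{u{\left(13,\left(-2 - 6\right) - 4 \right)}}{393} = \frac{473}{1 - -13} + \frac{1 - \left(\left(-2 - 6\right) - 4\right)}{393} = \frac{473}{1 + 13} + \left(1 - \left(-8 - 4\right)\right) \frac{1}{393} = \frac{473}{14} + \left(1 - -12\right) \frac{1}{393} = 473 \cdot \frac{1}{14} + \left(1 + 12\right) \frac{1}{393} = \frac{473}{14} + 13 \cdot \frac{1}{393} = \frac{473}{14} + \frac{13}{393} = \frac{186071}{5502}$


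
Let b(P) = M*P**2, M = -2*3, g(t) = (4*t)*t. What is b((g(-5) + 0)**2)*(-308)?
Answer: 184800000000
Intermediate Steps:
g(t) = 4*t**2
M = -6
b(P) = -6*P**2
b((g(-5) + 0)**2)*(-308) = -6*(4*(-5)**2 + 0)**4*(-308) = -6*(4*25 + 0)**4*(-308) = -6*(100 + 0)**4*(-308) = -6*(100**2)**2*(-308) = -6*10000**2*(-308) = -6*100000000*(-308) = -600000000*(-308) = 184800000000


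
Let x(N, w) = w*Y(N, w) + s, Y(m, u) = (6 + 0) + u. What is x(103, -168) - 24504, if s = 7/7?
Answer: 2713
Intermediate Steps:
s = 1 (s = 7*(⅐) = 1)
Y(m, u) = 6 + u
x(N, w) = 1 + w*(6 + w) (x(N, w) = w*(6 + w) + 1 = 1 + w*(6 + w))
x(103, -168) - 24504 = (1 - 168*(6 - 168)) - 24504 = (1 - 168*(-162)) - 24504 = (1 + 27216) - 24504 = 27217 - 24504 = 2713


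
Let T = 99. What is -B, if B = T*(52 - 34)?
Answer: -1782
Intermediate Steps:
B = 1782 (B = 99*(52 - 34) = 99*18 = 1782)
-B = -1*1782 = -1782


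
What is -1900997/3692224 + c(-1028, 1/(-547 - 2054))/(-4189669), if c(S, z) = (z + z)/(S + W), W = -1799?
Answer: -58563537957357313259/113745419046446882112 ≈ -0.51486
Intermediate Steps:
c(S, z) = 2*z/(-1799 + S) (c(S, z) = (z + z)/(S - 1799) = (2*z)/(-1799 + S) = 2*z/(-1799 + S))
-1900997/3692224 + c(-1028, 1/(-547 - 2054))/(-4189669) = -1900997/3692224 + (2/((-547 - 2054)*(-1799 - 1028)))/(-4189669) = -1900997*1/3692224 + (2/(-2601*(-2827)))*(-1/4189669) = -1900997/3692224 + (2*(-1/2601)*(-1/2827))*(-1/4189669) = -1900997/3692224 + (2/7353027)*(-1/4189669) = -1900997/3692224 - 2/30806749278063 = -58563537957357313259/113745419046446882112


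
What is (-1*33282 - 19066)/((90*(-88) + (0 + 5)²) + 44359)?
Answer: -13087/9116 ≈ -1.4356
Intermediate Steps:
(-1*33282 - 19066)/((90*(-88) + (0 + 5)²) + 44359) = (-33282 - 19066)/((-7920 + 5²) + 44359) = -52348/((-7920 + 25) + 44359) = -52348/(-7895 + 44359) = -52348/36464 = -52348*1/36464 = -13087/9116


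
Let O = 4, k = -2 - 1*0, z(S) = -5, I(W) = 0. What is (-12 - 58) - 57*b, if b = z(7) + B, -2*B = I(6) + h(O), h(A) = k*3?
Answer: 44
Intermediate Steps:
k = -2 (k = -2 + 0 = -2)
h(A) = -6 (h(A) = -2*3 = -6)
B = 3 (B = -(0 - 6)/2 = -½*(-6) = 3)
b = -2 (b = -5 + 3 = -2)
(-12 - 58) - 57*b = (-12 - 58) - 57*(-2) = -70 + 114 = 44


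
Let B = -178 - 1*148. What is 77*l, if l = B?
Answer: -25102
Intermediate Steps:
B = -326 (B = -178 - 148 = -326)
l = -326
77*l = 77*(-326) = -25102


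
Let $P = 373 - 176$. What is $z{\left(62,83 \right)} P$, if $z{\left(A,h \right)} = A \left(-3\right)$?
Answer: $-36642$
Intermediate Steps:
$P = 197$
$z{\left(A,h \right)} = - 3 A$
$z{\left(62,83 \right)} P = \left(-3\right) 62 \cdot 197 = \left(-186\right) 197 = -36642$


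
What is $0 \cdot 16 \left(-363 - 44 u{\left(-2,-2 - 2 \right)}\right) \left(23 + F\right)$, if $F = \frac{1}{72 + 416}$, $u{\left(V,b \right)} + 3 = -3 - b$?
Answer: $0$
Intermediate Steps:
$u{\left(V,b \right)} = -6 - b$ ($u{\left(V,b \right)} = -3 - \left(3 + b\right) = -6 - b$)
$F = \frac{1}{488} \approx 0.0020492$
$0 \cdot 16 \left(-363 - 44 u{\left(-2,-2 - 2 \right)}\right) \left(23 + F\right) = 0 \cdot 16 \left(-363 - 44 \left(-6 - \left(-2 - 2\right)\right)\right) \left(23 + \frac{1}{488}\right) = 0 \left(-363 - 44 \left(-6 - \left(-2 - 2\right)\right)\right) \frac{11225}{488} = 0 \left(-363 - 44 \left(-6 - -4\right)\right) \frac{11225}{488} = 0 \left(-363 - 44 \left(-6 + 4\right)\right) \frac{11225}{488} = 0 \left(-363 - -88\right) \frac{11225}{488} = 0 \left(-363 + 88\right) \frac{11225}{488} = 0 \left(\left(-275\right) \frac{11225}{488}\right) = 0 \left(- \frac{3086875}{488}\right) = 0$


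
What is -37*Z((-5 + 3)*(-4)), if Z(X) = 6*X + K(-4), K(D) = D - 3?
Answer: -1517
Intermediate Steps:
K(D) = -3 + D
Z(X) = -7 + 6*X (Z(X) = 6*X + (-3 - 4) = 6*X - 7 = -7 + 6*X)
-37*Z((-5 + 3)*(-4)) = -37*(-7 + 6*((-5 + 3)*(-4))) = -37*(-7 + 6*(-2*(-4))) = -37*(-7 + 6*8) = -37*(-7 + 48) = -37*41 = -1517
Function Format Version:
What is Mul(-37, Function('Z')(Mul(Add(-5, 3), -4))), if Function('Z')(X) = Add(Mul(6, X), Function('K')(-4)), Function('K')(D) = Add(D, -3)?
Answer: -1517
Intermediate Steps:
Function('K')(D) = Add(-3, D)
Function('Z')(X) = Add(-7, Mul(6, X)) (Function('Z')(X) = Add(Mul(6, X), Add(-3, -4)) = Add(Mul(6, X), -7) = Add(-7, Mul(6, X)))
Mul(-37, Function('Z')(Mul(Add(-5, 3), -4))) = Mul(-37, Add(-7, Mul(6, Mul(Add(-5, 3), -4)))) = Mul(-37, Add(-7, Mul(6, Mul(-2, -4)))) = Mul(-37, Add(-7, Mul(6, 8))) = Mul(-37, Add(-7, 48)) = Mul(-37, 41) = -1517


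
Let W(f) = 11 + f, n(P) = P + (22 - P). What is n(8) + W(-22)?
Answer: 11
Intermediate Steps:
n(P) = 22
n(8) + W(-22) = 22 + (11 - 22) = 22 - 11 = 11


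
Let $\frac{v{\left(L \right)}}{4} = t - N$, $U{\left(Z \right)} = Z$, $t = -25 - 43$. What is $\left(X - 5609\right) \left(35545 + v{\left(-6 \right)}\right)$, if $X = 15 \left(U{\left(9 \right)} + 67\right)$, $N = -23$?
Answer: $-158046185$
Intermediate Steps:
$t = -68$
$X = 1140$ ($X = 15 \left(9 + 67\right) = 15 \cdot 76 = 1140$)
$v{\left(L \right)} = -180$ ($v{\left(L \right)} = 4 \left(-68 - -23\right) = 4 \left(-68 + 23\right) = 4 \left(-45\right) = -180$)
$\left(X - 5609\right) \left(35545 + v{\left(-6 \right)}\right) = \left(1140 - 5609\right) \left(35545 - 180\right) = \left(-4469\right) 35365 = -158046185$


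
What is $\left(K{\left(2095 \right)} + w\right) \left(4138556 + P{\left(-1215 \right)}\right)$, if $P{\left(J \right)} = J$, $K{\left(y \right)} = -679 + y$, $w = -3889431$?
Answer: $-16086043868115$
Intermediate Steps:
$\left(K{\left(2095 \right)} + w\right) \left(4138556 + P{\left(-1215 \right)}\right) = \left(\left(-679 + 2095\right) - 3889431\right) \left(4138556 - 1215\right) = \left(1416 - 3889431\right) 4137341 = \left(-3888015\right) 4137341 = -16086043868115$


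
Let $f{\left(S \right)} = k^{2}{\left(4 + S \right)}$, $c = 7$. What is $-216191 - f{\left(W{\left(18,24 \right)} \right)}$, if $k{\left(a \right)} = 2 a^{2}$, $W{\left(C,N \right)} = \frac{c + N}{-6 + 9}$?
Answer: $- \frac{31186675}{81} \approx -3.8502 \cdot 10^{5}$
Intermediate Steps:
$W{\left(C,N \right)} = \frac{7}{3} + \frac{N}{3}$ ($W{\left(C,N \right)} = \frac{7 + N}{-6 + 9} = \frac{7 + N}{3} = \left(7 + N\right) \frac{1}{3} = \frac{7}{3} + \frac{N}{3}$)
$f{\left(S \right)} = 4 \left(4 + S\right)^{4}$ ($f{\left(S \right)} = \left(2 \left(4 + S\right)^{2}\right)^{2} = 4 \left(4 + S\right)^{4}$)
$-216191 - f{\left(W{\left(18,24 \right)} \right)} = -216191 - 4 \left(4 + \left(\frac{7}{3} + \frac{1}{3} \cdot 24\right)\right)^{4} = -216191 - 4 \left(4 + \left(\frac{7}{3} + 8\right)\right)^{4} = -216191 - 4 \left(4 + \frac{31}{3}\right)^{4} = -216191 - 4 \left(\frac{43}{3}\right)^{4} = -216191 - 4 \cdot \frac{3418801}{81} = -216191 - \frac{13675204}{81} = - \frac{31186675}{81}$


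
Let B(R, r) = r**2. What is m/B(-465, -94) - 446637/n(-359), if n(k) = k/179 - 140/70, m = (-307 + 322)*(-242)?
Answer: 117736354753/1055902 ≈ 1.1150e+5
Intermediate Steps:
m = -3630 (m = 15*(-242) = -3630)
n(k) = -2 + k/179 (n(k) = k*(1/179) - 140*1/70 = k/179 - 2 = -2 + k/179)
m/B(-465, -94) - 446637/n(-359) = -3630/((-94)**2) - 446637/(-2 + (1/179)*(-359)) = -3630/8836 - 446637/(-2 - 359/179) = -3630*1/8836 - 446637/(-717/179) = -1815/4418 - 446637*(-179/717) = -1815/4418 + 26649341/239 = 117736354753/1055902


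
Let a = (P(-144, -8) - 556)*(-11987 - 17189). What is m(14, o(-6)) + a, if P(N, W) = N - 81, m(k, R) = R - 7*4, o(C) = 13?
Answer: 22786441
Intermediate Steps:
m(k, R) = -28 + R (m(k, R) = R - 28 = -28 + R)
P(N, W) = -81 + N
a = 22786456 (a = ((-81 - 144) - 556)*(-11987 - 17189) = (-225 - 556)*(-29176) = -781*(-29176) = 22786456)
m(14, o(-6)) + a = (-28 + 13) + 22786456 = -15 + 22786456 = 22786441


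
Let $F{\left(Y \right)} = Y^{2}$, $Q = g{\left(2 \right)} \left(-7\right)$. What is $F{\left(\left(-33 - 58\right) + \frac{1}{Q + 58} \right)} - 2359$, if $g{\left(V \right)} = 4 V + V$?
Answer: $\frac{854953}{144} \approx 5937.2$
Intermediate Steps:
$g{\left(V \right)} = 5 V$
$Q = -70$ ($Q = 5 \cdot 2 \left(-7\right) = 10 \left(-7\right) = -70$)
$F{\left(\left(-33 - 58\right) + \frac{1}{Q + 58} \right)} - 2359 = \left(\left(-33 - 58\right) + \frac{1}{-70 + 58}\right)^{2} - 2359 = \left(-91 + \frac{1}{-12}\right)^{2} - 2359 = \left(-91 - \frac{1}{12}\right)^{2} - 2359 = \left(- \frac{1093}{12}\right)^{2} - 2359 = \frac{1194649}{144} - 2359 = \frac{854953}{144}$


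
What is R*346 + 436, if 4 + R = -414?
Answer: -144192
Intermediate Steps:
R = -418 (R = -4 - 414 = -418)
R*346 + 436 = -418*346 + 436 = -144628 + 436 = -144192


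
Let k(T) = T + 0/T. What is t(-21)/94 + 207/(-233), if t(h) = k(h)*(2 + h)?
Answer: 73509/21902 ≈ 3.3563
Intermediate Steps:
k(T) = T (k(T) = T + 0 = T)
t(h) = h*(2 + h)
t(-21)/94 + 207/(-233) = -21*(2 - 21)/94 + 207/(-233) = -21*(-19)*(1/94) + 207*(-1/233) = 399*(1/94) - 207/233 = 399/94 - 207/233 = 73509/21902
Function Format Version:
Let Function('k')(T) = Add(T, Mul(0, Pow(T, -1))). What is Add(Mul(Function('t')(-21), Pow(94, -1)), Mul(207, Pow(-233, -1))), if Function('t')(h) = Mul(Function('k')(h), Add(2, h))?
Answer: Rational(73509, 21902) ≈ 3.3563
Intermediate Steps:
Function('k')(T) = T (Function('k')(T) = Add(T, 0) = T)
Function('t')(h) = Mul(h, Add(2, h))
Add(Mul(Function('t')(-21), Pow(94, -1)), Mul(207, Pow(-233, -1))) = Add(Mul(Mul(-21, Add(2, -21)), Pow(94, -1)), Mul(207, Pow(-233, -1))) = Add(Mul(Mul(-21, -19), Rational(1, 94)), Mul(207, Rational(-1, 233))) = Add(Mul(399, Rational(1, 94)), Rational(-207, 233)) = Add(Rational(399, 94), Rational(-207, 233)) = Rational(73509, 21902)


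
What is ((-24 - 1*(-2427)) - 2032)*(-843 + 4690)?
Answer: 1427237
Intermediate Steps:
((-24 - 1*(-2427)) - 2032)*(-843 + 4690) = ((-24 + 2427) - 2032)*3847 = (2403 - 2032)*3847 = 371*3847 = 1427237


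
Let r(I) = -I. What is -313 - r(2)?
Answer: -311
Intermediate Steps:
-313 - r(2) = -313 - (-1)*2 = -313 - 1*(-2) = -313 + 2 = -311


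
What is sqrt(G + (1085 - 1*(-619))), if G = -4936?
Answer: 4*I*sqrt(202) ≈ 56.851*I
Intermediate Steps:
sqrt(G + (1085 - 1*(-619))) = sqrt(-4936 + (1085 - 1*(-619))) = sqrt(-4936 + (1085 + 619)) = sqrt(-4936 + 1704) = sqrt(-3232) = 4*I*sqrt(202)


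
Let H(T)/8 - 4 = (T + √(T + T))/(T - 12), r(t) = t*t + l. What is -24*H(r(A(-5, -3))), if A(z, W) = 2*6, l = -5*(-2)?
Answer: -69312/71 - 192*√77/71 ≈ -999.96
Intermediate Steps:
l = 10
A(z, W) = 12
r(t) = 10 + t² (r(t) = t*t + 10 = t² + 10 = 10 + t²)
H(T) = 32 + 8*(T + √2*√T)/(-12 + T) (H(T) = 32 + 8*((T + √(T + T))/(T - 12)) = 32 + 8*((T + √(2*T))/(-12 + T)) = 32 + 8*((T + √2*√T)/(-12 + T)) = 32 + 8*(T + √2*√T)/(-12 + T))
-24*H(r(A(-5, -3))) = -192*(-48 + 5*(10 + 12²) + √2*√(10 + 12²))/(-12 + (10 + 12²)) = -192*(-48 + 5*(10 + 144) + √2*√(10 + 144))/(-12 + (10 + 144)) = -192*(-48 + 5*154 + √2*√154)/(-12 + 154) = -192*(-48 + 770 + 2*√77)/142 = -192*(722 + 2*√77)/142 = -24*(2888/71 + 8*√77/71) = -69312/71 - 192*√77/71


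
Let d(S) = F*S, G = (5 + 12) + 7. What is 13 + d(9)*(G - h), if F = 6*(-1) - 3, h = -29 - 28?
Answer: -6548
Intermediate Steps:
h = -57
G = 24 (G = 17 + 7 = 24)
F = -9 (F = -6 - 3 = -9)
d(S) = -9*S
13 + d(9)*(G - h) = 13 + (-9*9)*(24 - 1*(-57)) = 13 - 81*(24 + 57) = 13 - 81*81 = 13 - 6561 = -6548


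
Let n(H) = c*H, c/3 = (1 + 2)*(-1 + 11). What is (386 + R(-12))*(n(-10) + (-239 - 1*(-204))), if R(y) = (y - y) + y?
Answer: -349690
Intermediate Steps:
c = 90 (c = 3*((1 + 2)*(-1 + 11)) = 3*(3*10) = 3*30 = 90)
n(H) = 90*H
R(y) = y (R(y) = 0 + y = y)
(386 + R(-12))*(n(-10) + (-239 - 1*(-204))) = (386 - 12)*(90*(-10) + (-239 - 1*(-204))) = 374*(-900 + (-239 + 204)) = 374*(-900 - 35) = 374*(-935) = -349690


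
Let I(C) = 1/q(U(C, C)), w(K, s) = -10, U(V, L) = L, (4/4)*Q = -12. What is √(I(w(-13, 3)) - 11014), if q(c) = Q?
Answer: I*√396507/6 ≈ 104.95*I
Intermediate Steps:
Q = -12
q(c) = -12
I(C) = -1/12 (I(C) = 1/(-12) = -1/12)
√(I(w(-13, 3)) - 11014) = √(-1/12 - 11014) = √(-132169/12) = I*√396507/6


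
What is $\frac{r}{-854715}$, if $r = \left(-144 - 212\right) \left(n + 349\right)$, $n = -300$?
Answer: $\frac{17444}{854715} \approx 0.020409$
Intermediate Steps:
$r = -17444$ ($r = \left(-144 - 212\right) \left(-300 + 349\right) = \left(-144 - 212\right) 49 = \left(-356\right) 49 = -17444$)
$\frac{r}{-854715} = - \frac{17444}{-854715} = \left(-17444\right) \left(- \frac{1}{854715}\right) = \frac{17444}{854715}$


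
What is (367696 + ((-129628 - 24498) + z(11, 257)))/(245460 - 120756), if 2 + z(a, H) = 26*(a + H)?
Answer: 3063/1732 ≈ 1.7685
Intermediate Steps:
z(a, H) = -2 + 26*H + 26*a (z(a, H) = -2 + 26*(a + H) = -2 + 26*(H + a) = -2 + (26*H + 26*a) = -2 + 26*H + 26*a)
(367696 + ((-129628 - 24498) + z(11, 257)))/(245460 - 120756) = (367696 + ((-129628 - 24498) + (-2 + 26*257 + 26*11)))/(245460 - 120756) = (367696 + (-154126 + (-2 + 6682 + 286)))/124704 = (367696 + (-154126 + 6966))*(1/124704) = (367696 - 147160)*(1/124704) = 220536*(1/124704) = 3063/1732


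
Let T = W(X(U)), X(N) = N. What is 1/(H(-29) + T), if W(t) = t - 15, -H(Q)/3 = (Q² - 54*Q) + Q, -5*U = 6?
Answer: -5/35751 ≈ -0.00013986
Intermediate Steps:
U = -6/5 (U = -⅕*6 = -6/5 ≈ -1.2000)
H(Q) = -3*Q² + 159*Q (H(Q) = -3*((Q² - 54*Q) + Q) = -3*(Q² - 53*Q) = -3*Q² + 159*Q)
W(t) = -15 + t
T = -81/5 (T = -15 - 6/5 = -81/5 ≈ -16.200)
1/(H(-29) + T) = 1/(3*(-29)*(53 - 1*(-29)) - 81/5) = 1/(3*(-29)*(53 + 29) - 81/5) = 1/(3*(-29)*82 - 81/5) = 1/(-7134 - 81/5) = 1/(-35751/5) = -5/35751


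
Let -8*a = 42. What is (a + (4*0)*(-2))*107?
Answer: -2247/4 ≈ -561.75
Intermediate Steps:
a = -21/4 (a = -⅛*42 = -21/4 ≈ -5.2500)
(a + (4*0)*(-2))*107 = (-21/4 + (4*0)*(-2))*107 = (-21/4 + 0*(-2))*107 = (-21/4 + 0)*107 = -21/4*107 = -2247/4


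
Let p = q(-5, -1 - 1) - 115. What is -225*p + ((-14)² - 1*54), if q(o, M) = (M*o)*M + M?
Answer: 30967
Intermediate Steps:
q(o, M) = M + o*M² (q(o, M) = o*M² + M = M + o*M²)
p = -137 (p = (-1 - 1)*(1 + (-1 - 1)*(-5)) - 115 = -2*(1 - 2*(-5)) - 115 = -2*(1 + 10) - 115 = -2*11 - 115 = -22 - 115 = -137)
-225*p + ((-14)² - 1*54) = -225*(-137) + ((-14)² - 1*54) = 30825 + (196 - 54) = 30825 + 142 = 30967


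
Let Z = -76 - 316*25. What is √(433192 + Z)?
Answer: 16*√1661 ≈ 652.09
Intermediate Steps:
Z = -7976 (Z = -76 - 7900 = -7976)
√(433192 + Z) = √(433192 - 7976) = √425216 = 16*√1661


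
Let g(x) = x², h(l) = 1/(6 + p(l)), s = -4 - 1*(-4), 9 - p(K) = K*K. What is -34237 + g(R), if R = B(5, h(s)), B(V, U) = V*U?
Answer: -308132/9 ≈ -34237.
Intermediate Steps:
p(K) = 9 - K² (p(K) = 9 - K*K = 9 - K²)
s = 0 (s = -4 + 4 = 0)
h(l) = 1/(15 - l²) (h(l) = 1/(6 + (9 - l²)) = 1/(15 - l²))
B(V, U) = U*V
R = ⅓ (R = -1/(-15 + 0²)*5 = -1/(-15 + 0)*5 = -1/(-15)*5 = -1*(-1/15)*5 = (1/15)*5 = ⅓ ≈ 0.33333)
-34237 + g(R) = -34237 + (⅓)² = -34237 + ⅑ = -308132/9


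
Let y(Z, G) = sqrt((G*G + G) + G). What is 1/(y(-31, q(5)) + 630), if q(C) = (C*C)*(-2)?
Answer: 21/13150 - sqrt(6)/19725 ≈ 0.0014728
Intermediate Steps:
q(C) = -2*C**2 (q(C) = C**2*(-2) = -2*C**2)
y(Z, G) = sqrt(G**2 + 2*G) (y(Z, G) = sqrt((G**2 + G) + G) = sqrt((G + G**2) + G) = sqrt(G**2 + 2*G))
1/(y(-31, q(5)) + 630) = 1/(sqrt((-2*5**2)*(2 - 2*5**2)) + 630) = 1/(sqrt((-2*25)*(2 - 2*25)) + 630) = 1/(sqrt(-50*(2 - 50)) + 630) = 1/(sqrt(-50*(-48)) + 630) = 1/(sqrt(2400) + 630) = 1/(20*sqrt(6) + 630) = 1/(630 + 20*sqrt(6))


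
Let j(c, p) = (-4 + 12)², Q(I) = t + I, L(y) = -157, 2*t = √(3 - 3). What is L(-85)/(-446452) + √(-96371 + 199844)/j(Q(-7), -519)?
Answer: 157/446452 + 3*√11497/64 ≈ 5.0265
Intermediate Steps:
t = 0 (t = √(3 - 3)/2 = √0/2 = (½)*0 = 0)
Q(I) = I (Q(I) = 0 + I = I)
j(c, p) = 64 (j(c, p) = 8² = 64)
L(-85)/(-446452) + √(-96371 + 199844)/j(Q(-7), -519) = -157/(-446452) + √(-96371 + 199844)/64 = -157*(-1/446452) + √103473*(1/64) = 157/446452 + (3*√11497)*(1/64) = 157/446452 + 3*√11497/64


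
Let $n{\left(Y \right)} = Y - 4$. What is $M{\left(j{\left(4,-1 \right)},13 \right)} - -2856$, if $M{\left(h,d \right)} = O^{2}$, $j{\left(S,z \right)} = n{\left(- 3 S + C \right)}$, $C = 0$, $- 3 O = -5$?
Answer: $\frac{25729}{9} \approx 2858.8$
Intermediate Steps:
$O = \frac{5}{3}$ ($O = \left(- \frac{1}{3}\right) \left(-5\right) = \frac{5}{3} \approx 1.6667$)
$n{\left(Y \right)} = -4 + Y$
$j{\left(S,z \right)} = -4 - 3 S$ ($j{\left(S,z \right)} = -4 + \left(- 3 S + 0\right) = -4 - 3 S$)
$M{\left(h,d \right)} = \frac{25}{9}$ ($M{\left(h,d \right)} = \left(\frac{5}{3}\right)^{2} = \frac{25}{9}$)
$M{\left(j{\left(4,-1 \right)},13 \right)} - -2856 = \frac{25}{9} - -2856 = \frac{25}{9} + 2856 = \frac{25729}{9}$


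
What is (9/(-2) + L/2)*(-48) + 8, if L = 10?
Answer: -16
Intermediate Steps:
(9/(-2) + L/2)*(-48) + 8 = (9/(-2) + 10/2)*(-48) + 8 = (9*(-½) + 10*(½))*(-48) + 8 = (-9/2 + 5)*(-48) + 8 = (½)*(-48) + 8 = -24 + 8 = -16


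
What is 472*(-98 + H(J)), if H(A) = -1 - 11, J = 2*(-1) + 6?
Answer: -51920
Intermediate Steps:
J = 4 (J = -2 + 6 = 4)
H(A) = -12
472*(-98 + H(J)) = 472*(-98 - 12) = 472*(-110) = -51920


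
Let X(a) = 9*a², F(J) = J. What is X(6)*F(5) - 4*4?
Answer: 1604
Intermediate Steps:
X(6)*F(5) - 4*4 = (9*6²)*5 - 4*4 = (9*36)*5 - 16 = 324*5 - 16 = 1620 - 16 = 1604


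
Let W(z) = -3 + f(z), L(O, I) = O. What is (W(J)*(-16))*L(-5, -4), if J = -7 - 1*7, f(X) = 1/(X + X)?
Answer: -1700/7 ≈ -242.86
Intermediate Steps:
f(X) = 1/(2*X)
J = -14 (J = -7 - 7 = -14)
W(z) = -3 + 1/(2*z)
(W(J)*(-16))*L(-5, -4) = ((-3 + (½)/(-14))*(-16))*(-5) = ((-3 + (½)*(-1/14))*(-16))*(-5) = ((-3 - 1/28)*(-16))*(-5) = -85/28*(-16)*(-5) = (340/7)*(-5) = -1700/7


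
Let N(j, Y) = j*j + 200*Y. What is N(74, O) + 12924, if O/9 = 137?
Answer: 265000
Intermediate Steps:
O = 1233 (O = 9*137 = 1233)
N(j, Y) = j² + 200*Y
N(74, O) + 12924 = (74² + 200*1233) + 12924 = (5476 + 246600) + 12924 = 252076 + 12924 = 265000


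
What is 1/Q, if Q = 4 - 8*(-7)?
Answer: 1/60 ≈ 0.016667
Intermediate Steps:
Q = 60 (Q = 4 + 56 = 60)
1/Q = 1/60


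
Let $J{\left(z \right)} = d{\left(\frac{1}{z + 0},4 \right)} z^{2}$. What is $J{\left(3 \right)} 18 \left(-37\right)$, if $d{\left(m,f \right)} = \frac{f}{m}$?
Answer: $-71928$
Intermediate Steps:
$J{\left(z \right)} = 4 z^{3}$ ($J{\left(z \right)} = \frac{4}{\frac{1}{z + 0}} z^{2} = \frac{4}{\frac{1}{z}} z^{2} = 4 z z^{2} = 4 z^{3}$)
$J{\left(3 \right)} 18 \left(-37\right) = 4 \cdot 3^{3} \cdot 18 \left(-37\right) = 4 \cdot 27 \cdot 18 \left(-37\right) = 108 \cdot 18 \left(-37\right) = 1944 \left(-37\right) = -71928$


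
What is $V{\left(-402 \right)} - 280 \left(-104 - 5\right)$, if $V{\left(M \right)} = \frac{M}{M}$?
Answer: $30521$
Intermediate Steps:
$V{\left(M \right)} = 1$
$V{\left(-402 \right)} - 280 \left(-104 - 5\right) = 1 - 280 \left(-104 - 5\right) = 1 - -30520 = 1 + 30520 = 30521$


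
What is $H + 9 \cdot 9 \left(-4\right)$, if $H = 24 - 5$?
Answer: $-305$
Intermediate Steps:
$H = 19$ ($H = 24 - 5 = 19$)
$H + 9 \cdot 9 \left(-4\right) = 19 + 9 \cdot 9 \left(-4\right) = 19 + 9 \left(-36\right) = 19 - 324 = -305$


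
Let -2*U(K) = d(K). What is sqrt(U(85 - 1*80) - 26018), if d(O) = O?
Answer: I*sqrt(104082)/2 ≈ 161.31*I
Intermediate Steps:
U(K) = -K/2
sqrt(U(85 - 1*80) - 26018) = sqrt(-(85 - 1*80)/2 - 26018) = sqrt(-(85 - 80)/2 - 26018) = sqrt(-1/2*5 - 26018) = sqrt(-5/2 - 26018) = sqrt(-52041/2) = I*sqrt(104082)/2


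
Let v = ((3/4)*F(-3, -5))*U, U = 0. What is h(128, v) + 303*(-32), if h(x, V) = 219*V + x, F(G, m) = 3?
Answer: -9568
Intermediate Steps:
v = 0 (v = ((3/4)*3)*0 = ((3*(¼))*3)*0 = ((¾)*3)*0 = (9/4)*0 = 0)
h(x, V) = x + 219*V
h(128, v) + 303*(-32) = (128 + 219*0) + 303*(-32) = (128 + 0) - 9696 = 128 - 9696 = -9568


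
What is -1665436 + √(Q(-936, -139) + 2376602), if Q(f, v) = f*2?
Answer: -1665436 + √2374730 ≈ -1.6639e+6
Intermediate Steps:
Q(f, v) = 2*f
-1665436 + √(Q(-936, -139) + 2376602) = -1665436 + √(2*(-936) + 2376602) = -1665436 + √(-1872 + 2376602) = -1665436 + √2374730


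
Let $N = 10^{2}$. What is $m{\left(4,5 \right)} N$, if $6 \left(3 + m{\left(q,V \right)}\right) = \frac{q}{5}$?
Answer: $- \frac{860}{3} \approx -286.67$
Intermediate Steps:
$N = 100$
$m{\left(q,V \right)} = -3 + \frac{q}{30}$ ($m{\left(q,V \right)} = -3 + \frac{q \frac{1}{5}}{6} = -3 + \frac{\frac{1}{5} q}{6} = -3 + \frac{q}{30}$)
$m{\left(4,5 \right)} N = \left(-3 + \frac{1}{30} \cdot 4\right) 100 = \left(-3 + \frac{2}{15}\right) 100 = \left(- \frac{43}{15}\right) 100 = - \frac{860}{3}$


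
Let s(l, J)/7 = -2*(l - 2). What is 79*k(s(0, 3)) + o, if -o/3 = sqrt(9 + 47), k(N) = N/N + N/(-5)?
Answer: -1817/5 - 6*sqrt(14) ≈ -385.85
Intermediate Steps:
s(l, J) = 28 - 14*l (s(l, J) = 7*(-2*(l - 2)) = 7*(-2*(-2 + l)) = 7*(4 - 2*l) = 28 - 14*l)
k(N) = 1 - N/5 (k(N) = 1 + N*(-1/5) = 1 - N/5)
o = -6*sqrt(14) (o = -3*sqrt(9 + 47) = -6*sqrt(14) ≈ -22.450)
79*k(s(0, 3)) + o = 79*(1 - (28 - 14*0)/5) - 6*sqrt(14) = 79*(1 - (28 + 0)/5) - 6*sqrt(14) = 79*(1 - 1/5*28) - 6*sqrt(14) = 79*(1 - 28/5) - 6*sqrt(14) = 79*(-23/5) - 6*sqrt(14) = -1817/5 - 6*sqrt(14)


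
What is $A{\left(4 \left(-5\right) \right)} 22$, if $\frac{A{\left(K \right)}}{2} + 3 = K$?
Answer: $-1012$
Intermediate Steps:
$A{\left(K \right)} = -6 + 2 K$
$A{\left(4 \left(-5\right) \right)} 22 = \left(-6 + 2 \cdot 4 \left(-5\right)\right) 22 = \left(-6 + 2 \left(-20\right)\right) 22 = \left(-6 - 40\right) 22 = \left(-46\right) 22 = -1012$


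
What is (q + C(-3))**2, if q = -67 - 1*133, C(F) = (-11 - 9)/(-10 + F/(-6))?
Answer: 14137600/361 ≈ 39162.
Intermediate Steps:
C(F) = -20/(-10 - F/6) (C(F) = -20/(-10 + F*(-1/6)) = -20/(-10 - F/6))
q = -200 (q = -67 - 133 = -200)
(q + C(-3))**2 = (-200 + 120/(60 - 3))**2 = (-200 + 120/57)**2 = (-200 + 120*(1/57))**2 = (-200 + 40/19)**2 = (-3760/19)**2 = 14137600/361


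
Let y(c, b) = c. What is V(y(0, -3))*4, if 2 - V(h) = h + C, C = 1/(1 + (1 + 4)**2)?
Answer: 102/13 ≈ 7.8462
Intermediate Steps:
C = 1/26 (C = 1/(1 + 5**2) = 1/(1 + 25) = 1/26 ≈ 0.038462)
V(h) = 51/26 - h (V(h) = 2 - (h + 1/26) = 2 - (1/26 + h) = 2 + (-1/26 - h) = 51/26 - h)
V(y(0, -3))*4 = (51/26 - 1*0)*4 = (51/26 + 0)*4 = (51/26)*4 = 102/13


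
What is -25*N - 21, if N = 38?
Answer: -971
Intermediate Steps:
-25*N - 21 = -25*38 - 21 = -950 - 21 = -971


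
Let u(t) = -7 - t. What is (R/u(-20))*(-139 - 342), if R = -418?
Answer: 15466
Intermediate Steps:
(R/u(-20))*(-139 - 342) = (-418/(-7 - 1*(-20)))*(-139 - 342) = -418/(-7 + 20)*(-481) = -418/13*(-481) = 15466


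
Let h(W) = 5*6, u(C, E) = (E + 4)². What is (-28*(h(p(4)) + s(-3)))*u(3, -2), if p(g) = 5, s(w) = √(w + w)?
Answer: -3360 - 112*I*√6 ≈ -3360.0 - 274.34*I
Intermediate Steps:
s(w) = √2*√w (s(w) = √(2*w) = √2*√w)
u(C, E) = (4 + E)²
h(W) = 30
(-28*(h(p(4)) + s(-3)))*u(3, -2) = (-28*(30 + √2*√(-3)))*(4 - 2)² = -28*(30 + √2*(I*√3))*2² = -28*(30 + I*√6)*4 = (-840 - 28*I*√6)*4 = -3360 - 112*I*√6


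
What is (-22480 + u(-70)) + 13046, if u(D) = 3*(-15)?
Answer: -9479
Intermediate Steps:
u(D) = -45
(-22480 + u(-70)) + 13046 = (-22480 - 45) + 13046 = -22525 + 13046 = -9479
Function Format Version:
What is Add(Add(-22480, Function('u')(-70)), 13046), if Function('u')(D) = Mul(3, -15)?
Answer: -9479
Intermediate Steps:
Function('u')(D) = -45
Add(Add(-22480, Function('u')(-70)), 13046) = Add(Add(-22480, -45), 13046) = Add(-22525, 13046) = -9479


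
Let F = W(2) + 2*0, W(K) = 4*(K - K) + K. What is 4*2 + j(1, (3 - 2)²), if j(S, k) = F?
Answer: 10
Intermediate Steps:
W(K) = K (W(K) = 4*0 + K = 0 + K = K)
F = 2 (F = 2 + 2*0 = 2 + 0 = 2)
j(S, k) = 2
4*2 + j(1, (3 - 2)²) = 4*2 + 2 = 8 + 2 = 10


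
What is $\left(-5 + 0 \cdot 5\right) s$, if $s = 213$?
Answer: $-1065$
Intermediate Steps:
$\left(-5 + 0 \cdot 5\right) s = \left(-5 + 0 \cdot 5\right) 213 = \left(-5 + 0\right) 213 = \left(-5\right) 213 = -1065$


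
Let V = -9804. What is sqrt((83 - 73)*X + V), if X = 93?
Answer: 3*I*sqrt(986) ≈ 94.202*I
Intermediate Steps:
sqrt((83 - 73)*X + V) = sqrt((83 - 73)*93 - 9804) = sqrt(10*93 - 9804) = sqrt(930 - 9804) = sqrt(-8874) = 3*I*sqrt(986)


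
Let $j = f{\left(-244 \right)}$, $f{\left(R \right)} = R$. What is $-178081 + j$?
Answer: $-178325$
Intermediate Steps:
$j = -244$
$-178081 + j = -178081 - 244 = -178325$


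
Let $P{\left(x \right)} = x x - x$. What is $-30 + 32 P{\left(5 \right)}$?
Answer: $610$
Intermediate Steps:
$P{\left(x \right)} = x^{2} - x$
$-30 + 32 P{\left(5 \right)} = -30 + 32 \cdot 5 \left(-1 + 5\right) = -30 + 32 \cdot 5 \cdot 4 = -30 + 32 \cdot 20 = -30 + 640 = 610$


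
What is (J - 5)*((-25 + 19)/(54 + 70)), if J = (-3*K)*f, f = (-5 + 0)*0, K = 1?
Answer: 15/62 ≈ 0.24194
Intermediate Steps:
f = 0 (f = -5*0 = 0)
J = 0 (J = -3*1*0 = -3*0 = 0)
(J - 5)*((-25 + 19)/(54 + 70)) = (0 - 5)*((-25 + 19)/(54 + 70)) = -(-30)/124 = -5*(-3/62) = 15/62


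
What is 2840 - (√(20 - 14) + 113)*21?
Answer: 467 - 21*√6 ≈ 415.56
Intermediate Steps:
2840 - (√(20 - 14) + 113)*21 = 2840 - (√6 + 113)*21 = 2840 - (113 + √6)*21 = 2840 - (2373 + 21*√6) = 2840 + (-2373 - 21*√6) = 467 - 21*√6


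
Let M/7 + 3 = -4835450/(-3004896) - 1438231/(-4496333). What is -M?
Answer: 50643289043473/6755506523184 ≈ 7.4966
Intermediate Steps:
M = -50643289043473/6755506523184 (M = -21 + 7*(-4835450/(-3004896) - 1438231/(-4496333)) = -21 + 7*(-4835450*(-1/3004896) - 1438231*(-1/4496333)) = -21 + 7*(2417725/1502448 + 1438231/4496333) = -21 + 7*(13031763991913/6755506523184) = -21 + 91222347943391/6755506523184 = -50643289043473/6755506523184 ≈ -7.4966)
-M = -1*(-50643289043473/6755506523184) = 50643289043473/6755506523184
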